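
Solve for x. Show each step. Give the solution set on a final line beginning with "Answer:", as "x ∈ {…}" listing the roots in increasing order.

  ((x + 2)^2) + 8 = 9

Step 1. [((x + 2)^2) + 8 = 9] +8 is outermost — subtract 8 both sides ⇒ sub: (x + 2)^2 = 1.
Step 2. [(x + 2)^2 = 1] LHS squared, RHS 1 ≥ 0: apply √ (±), so sqrt: x + 2 = 1 or -1.
Step 3. [x + 2 = 1 or -1] subtract 2: x sits inside (… + 2) ⇒ sub: x = -1 or -3.

Answer: x ∈ {-3, -1}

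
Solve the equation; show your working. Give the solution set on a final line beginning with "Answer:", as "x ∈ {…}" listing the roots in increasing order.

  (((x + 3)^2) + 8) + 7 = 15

Step 1. [(((x + 3)^2) + 8) + 7 = 15] +7 is outermost — subtract 7 both sides ⇒ sub: ((x + 3)^2) + 8 = 8.
Step 2. [((x + 3)^2) + 8 = 8] the outer +8 inverts by subtracting 8, so sub: (x + 3)^2 = 0.
Step 3. [(x + 3)^2 = 0] 0 ≥ 0, LHS is (·)² — take ±√. So sqrt: x + 3 = 0.
Step 4. [x + 3 = 0] subtract 3: x sits inside (… + 3), so sub: x = -3.

Answer: x ∈ {-3}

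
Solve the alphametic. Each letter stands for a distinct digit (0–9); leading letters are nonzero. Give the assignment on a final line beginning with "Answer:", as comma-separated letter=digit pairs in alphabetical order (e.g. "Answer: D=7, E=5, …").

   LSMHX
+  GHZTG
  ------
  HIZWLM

Step 1. [col 1: X + G ≡ M (mod 10)] column 1 (X + G ≡ M (mod 10), carry-in 0) doesn't pin M yet; pick M=3 and continue. So M=3.
Step 2. [col 1: X + G ≡ M (mod 10)] several values work for X in column 1 (X + G ≡ M (mod 10), carry-in 0); try X=9 ⇒ X=9.
Step 3. [H] adding two 5-digit numbers gives at most 5+1 digits, and here it does — H is that final carry and must be 1 ⇒ H=1.
Step 4. [col 1: X + G ≡ M (mod 10)] in column 1 we have X+G≡M with carry-in 0; given X=9, M=3 and digits 1,3,9 already taken and all letters distinct, that pins G to 4 ⇒ G=4.
Step 5. [col 2: H + T ≡ L (mod 10)] column 2 (H + T ≡ L (mod 10), carry-in 1) doesn't pin L yet; pick L=8 and continue ⇒ L=8.
Step 6. [col 2: H + T ≡ L (mod 10)] column 2: given H=1, L=8, carry-in 1, and digits 1,3,4,8,9 already taken and all letters distinct, H+T≡L (mod 10) forces T=6. So T=6.
Step 7. [col 3: M + Z ≡ W (mod 10)] several values work for W in column 3 (M + Z ≡ W (mod 10), carry-in 0); try W=0. So W=0.
Step 8. [col 3: M + Z ≡ W (mod 10)] from column 3 (M=3, W=0, carry-in 0, digits 0,1,3,4,6,8,9 already taken and all letters distinct): Z must equal 7 ⇒ Z=7.
Step 9. [col 4: S + H ≡ Z (mod 10)] in column 4 we have S+H≡Z with carry-in 1; given H=1, Z=7 and digits 0,1,3,4,6,7,8,9 already taken and all letters distinct, that pins S to 5 ⇒ S=5.
Step 10. [col 5: L + G ≡ I (mod 10)] column 5: given L=8, G=4, carry-in 0, and digits 0,1,3,4,5,6,7,8,9 already taken and all letters distinct, L+G≡I (mod 10) forces I=2. So I=2.

Answer: G=4, H=1, I=2, L=8, M=3, S=5, T=6, W=0, X=9, Z=7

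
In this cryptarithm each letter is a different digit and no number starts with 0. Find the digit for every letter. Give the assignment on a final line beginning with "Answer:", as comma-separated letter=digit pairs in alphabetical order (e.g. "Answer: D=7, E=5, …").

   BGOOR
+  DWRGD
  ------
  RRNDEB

Step 1. [col 1: R + D ≡ B (mod 10)] no forcing yet in column 1 (carry-in 0); D=5 is free and consistent — try it. So D=5.
Step 2. [col 1: R + D ≡ B (mod 10)] R=1 is one option consistent with column 1 (R + D ≡ B (mod 10), carry-in 0) — take it, so R=1.
Step 3. [col 1: R + D ≡ B (mod 10)] in column 1 we have R+D≡B with carry-in 0; given R=1, D=5 and digits 1,5 already taken and all letters distinct, that pins B to 6. So B=6.
Step 4. [col 2: O + G ≡ E (mod 10)] G=7 is one option consistent with column 2 (O + G ≡ E (mod 10), carry-in 0) — take it. So G=7.
Step 5. [col 2: O + G ≡ E (mod 10)] no forcing yet in column 2 (carry-in 0); O=3 is free and consistent — try it. So O=3.
Step 6. [col 2: O + G ≡ E (mod 10)] column 2 reads O+G+carry(0)=E with O=3, G=7; with digits 1,3,5,6,7 already taken and all letters distinct, the only value for E is 0 ⇒ E=0.
Step 7. [col 4: G + W ≡ N (mod 10)] in column 4 we have G+W≡N with carry-in 0; given G=7 and digits 0,1,3,5,6,7 already taken and all letters distinct, that pins N to 9, so N=9.
Step 8. [col 4: G + W ≡ N (mod 10)] in column 4 we have G+W≡N with carry-in 0; given G=7, N=9 and digits 0,1,3,5,6,7,9 already taken and all letters distinct, that pins W to 2. So W=2.

Answer: B=6, D=5, E=0, G=7, N=9, O=3, R=1, W=2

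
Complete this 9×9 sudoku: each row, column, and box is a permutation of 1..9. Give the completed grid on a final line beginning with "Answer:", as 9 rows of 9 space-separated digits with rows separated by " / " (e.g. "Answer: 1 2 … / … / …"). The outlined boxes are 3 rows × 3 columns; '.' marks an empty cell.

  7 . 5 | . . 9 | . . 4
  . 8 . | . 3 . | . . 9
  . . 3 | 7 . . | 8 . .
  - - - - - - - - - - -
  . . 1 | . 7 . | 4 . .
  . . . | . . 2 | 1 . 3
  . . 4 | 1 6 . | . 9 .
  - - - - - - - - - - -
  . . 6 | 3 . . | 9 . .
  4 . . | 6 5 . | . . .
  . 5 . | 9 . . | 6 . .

Step 1. [r2c3∈{2}] only 2 remains possible at r2c3, so r2c3=2.
Step 2. [r3c2∈{1,4,6,9}] col 2 places 4 nowhere but r3c2. So r3c2=4.
Step 3. [r1c4∈{2,8}] r1c4 is the only open cell in col 4 admitting 2. So r1c4=2.
Step 4. [r3c5∈{1}] r3c5 has the single candidate 1 ⇒ r3c5=1.
Step 5. [r5c5∈{4,8,9}] across col 5, 9 lands solely at r5c5 ⇒ r5c5=9.
Step 6. [r5c4∈{4,5,8}] row 5 places 4 nowhere but r5c4. So r5c4=4.
Step 7. [r4c4∈{5,8}] r4c4 is the only open cell in col 4 admitting 8. So r4c4=8.
Step 8. [r2c4∈{5}] r2c4 has the single candidate 5, so r2c4=5.
Step 9. [r6c7∈{2,5,7}] col 7 places 5 nowhere but r6c7. So r6c7=5.
Step 10. [r8c7∈{2,3,7}] in col 7, 2 fits only at r8c7, so r8c7=2.
Step 11. [r3c6∈{6}] only 6 remains possible at r3c6, so r3c6=6.
Step 12. [r4c9∈{2,6}] 6 has one home in col 9: r4c9, so r4c9=6.
Step 13. [r4c8∈{2}] only 2 remains possible at r4c8, so r4c8=2.
Step 14. [r8c3∈{7,8,9}] 9 has one home in col 3: r8c3, so r8c3=9.
Step 15. [r5c1∈{5,6,8}] 5 has one home in row 5: r5c1. So r5c1=5.
Step 16. [r2c1∈{1,6}] across col 1, 6 lands solely at r2c1. So r2c1=6.
Step 17. [r2c8∈{1,7}] r2c8 is the only open cell in row 2 admitting 1, so r2c8=1.
Step 18. [r6c6∈{3}] r6c6 is down to just 3. So r6c6=3.
Step 19. [r4c2∈{3,9}] 9 has one home in col 2: r4c2. So r4c2=9.
Step 20. [r8c2∈{1,3,7}] r8c2 is the only open cell in col 2 admitting 3. So r8c2=3.
Step 21. [r9c8∈{3,4,7,8}] in row 9, 3 fits only at r9c8. So r9c8=3.
Step 22. [r7c8∈{4,5,7,8}] col 8 places 4 nowhere but r7c8, so r7c8=4.
Step 23. [r7c9∈{1,5,7,8}] 5 has one home in row 7: r7c9. So r7c9=5.
Step 24. [r9c5∈{2,4,8}] in col 5, 4 fits only at r9c5, so r9c5=4.
Step 25. [r9c1∈{1,2,8}] across row 9, 2 lands solely at r9c1. So r9c1=2.
Step 26. [r7c1∈{1,8}] col 1 places 1 nowhere but r7c1. So r7c1=1.
Step 27. [r7c2∈{7}] r7c2's peers cover all but 7, so r7c2=7.
Step 28. [r6c9∈{7,8}] r6c9 is the only open cell in row 6 admitting 7 ⇒ r6c9=7.
Step 29. [r9c3∈{8}] r9c3 is down to just 8. So r9c3=8.
Step 30. [r8c9∈{1,8}] col 9 places 8 nowhere but r8c9, so r8c9=8.
Step 31. [r9c6∈{1,7}] in row 9, 7 fits only at r9c6 ⇒ r9c6=7.
Step 32. [r7c5∈{2,8}] r7c5 is the only open cell in row 7 admitting 2, so r7c5=2.
Step 33. [r3c8∈{5}] r3c8 is down to just 5. So r3c8=5.
Step 34. [r6c2∈{2}] nothing but 2 survives at r6c2, so r6c2=2.
Step 35. [r5c2∈{6}] r5c2's peers cover all but 6 ⇒ r5c2=6.
Step 36. [r4c6∈{5}] nothing but 5 survives at r4c6 ⇒ r4c6=5.
Step 37. [r1c5∈{8}] only 8 remains possible at r1c5, so r1c5=8.
Step 38. [r2c7∈{7}] r2c7 has the single candidate 7 ⇒ r2c7=7.
Step 39. [r8c8∈{7}] r8c8's peers cover all but 7 ⇒ r8c8=7.
Step 40. [r5c3∈{7}] r5c3 is down to just 7. So r5c3=7.
Step 41. [r1c8∈{6}] r1c8 is down to just 6, so r1c8=6.
Step 42. [r5c8∈{8}] r5c8 has the single candidate 8, so r5c8=8.
Step 43. [r6c1∈{8}] only 8 remains possible at r6c1. So r6c1=8.
Step 44. [r3c1∈{9}] r3c1 has the single candidate 9 ⇒ r3c1=9.
Step 45. [r1c2∈{1}] only 1 remains possible at r1c2. So r1c2=1.
Step 46. [r8c6∈{1}] r8c6's peers cover all but 1 ⇒ r8c6=1.
Step 47. [r7c6∈{8}] only 8 remains possible at r7c6, so r7c6=8.
Step 48. [r4c1∈{3}] r4c1's peers cover all but 3, so r4c1=3.
Step 49. [r1c7∈{3}] r1c7 is down to just 3. So r1c7=3.
Step 50. [r2c6∈{4}] r2c6 is down to just 4, so r2c6=4.
Step 51. [r9c9∈{1}] only 1 remains possible at r9c9, so r9c9=1.
Step 52. [r3c9∈{2}] r3c9 is down to just 2. So r3c9=2.

Answer: 7 1 5 2 8 9 3 6 4 / 6 8 2 5 3 4 7 1 9 / 9 4 3 7 1 6 8 5 2 / 3 9 1 8 7 5 4 2 6 / 5 6 7 4 9 2 1 8 3 / 8 2 4 1 6 3 5 9 7 / 1 7 6 3 2 8 9 4 5 / 4 3 9 6 5 1 2 7 8 / 2 5 8 9 4 7 6 3 1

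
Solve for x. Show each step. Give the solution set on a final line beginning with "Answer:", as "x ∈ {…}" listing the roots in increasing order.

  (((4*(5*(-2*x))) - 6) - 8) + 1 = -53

Step 1. [(((4*(5*(-2*x))) - 6) - 8) + 1 = -53] +1 is outermost — subtract 1 both sides, so sub: ((4*(5*(-2*x))) - 6) - 8 = -54.
Step 2. [((4*(5*(-2*x))) - 6) - 8 = -54] peel the -8: add 8 from each side. So sub: (4*(5*(-2*x))) - 6 = -46.
Step 3. [(4*(5*(-2*x))) - 6 = -46] the outer -6 inverts by adding 6, so sub: 4*(5*(-2*x)) = -40.
Step 4. [4*(5*(-2*x)) = -40] divide by the outer 4, so div: 5*(-2*x) = -10.
Step 5. [5*(-2*x) = -10] 5·(inner) — divide through by 5 ⇒ div: -2*x = -2.
Step 6. [-2*x = -2] divide by the outer -2 ⇒ div: x = 1.

Answer: x ∈ {1}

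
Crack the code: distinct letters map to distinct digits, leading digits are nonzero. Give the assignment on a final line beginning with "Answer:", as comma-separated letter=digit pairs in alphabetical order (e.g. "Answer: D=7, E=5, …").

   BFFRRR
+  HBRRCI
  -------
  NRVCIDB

Step 1. [col 1: R + I ≡ B (mod 10)] no forcing yet in column 1 (carry-in 0); I=5 is free and consistent — try it, so I=5.
Step 2. [N] N is the leading digit of a 7-digit sum of two 6-digit numbers; the final carry is exactly 1 ⇒ N=1.
Step 3. [col 1: R + I ≡ B (mod 10)] several values work for R in column 1 (R + I ≡ B (mod 10), carry-in 0); try R=2 ⇒ R=2.
Step 4. [col 1: R + I ≡ B (mod 10)] from column 1 (R=2, I=5, carry-in 0, digits 1,2,5 already taken and all letters distinct): B must equal 7. So B=7.
Step 5. [col 2: R + C ≡ D (mod 10)] no forcing yet in column 2 (carry-in 0); D=0 is free and consistent — try it ⇒ D=0.
Step 6. [col 2: R + C ≡ D (mod 10)] from column 2 (R=2, D=0, carry-in 0, digits 0,1,2,5,7 already taken and all letters distinct): C must equal 8 ⇒ C=8.
Step 7. [col 4: F + R ≡ C (mod 10)] in column 4 we have F+R≡C with carry-in 0; given R=2, C=8 and digits 0,1,2,5,7,8 already taken and all letters distinct, that pins F to 6, so F=6.
Step 8. [col 5: F + B ≡ V (mod 10)] from column 5 (F=6, B=7, carry-in 0, digits 0,1,2,5,6,7,8 already taken and all letters distinct): V must equal 3 ⇒ V=3.
Step 9. [col 6: B + H ≡ R (mod 10)] in column 6 we have B+H≡R with carry-in 1; given B=7, R=2 and digits 0,1,2,3,5,6,7,8 already taken and all letters distinct, that pins H to 4 ⇒ H=4.

Answer: B=7, C=8, D=0, F=6, H=4, I=5, N=1, R=2, V=3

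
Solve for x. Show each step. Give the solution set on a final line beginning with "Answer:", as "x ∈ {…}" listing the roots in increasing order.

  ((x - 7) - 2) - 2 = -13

Step 1. [((x - 7) - 2) - 2 = -13] add 2: x sits inside (… - 2) ⇒ sub: (x - 7) - 2 = -11.
Step 2. [(x - 7) - 2 = -11] add 2: x sits inside (… - 2), so sub: x - 7 = -9.
Step 3. [x - 7 = -9] -7 is outermost — add 7 both sides, so sub: x = -2.

Answer: x ∈ {-2}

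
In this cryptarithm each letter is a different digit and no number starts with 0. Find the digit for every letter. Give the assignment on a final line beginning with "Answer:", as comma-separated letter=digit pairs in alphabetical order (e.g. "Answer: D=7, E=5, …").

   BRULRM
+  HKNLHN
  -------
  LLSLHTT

Step 1. [col 1: M + N ≡ T (mod 10)] no forcing yet in column 1 (carry-in 0); N=3 is free and consistent — try it. So N=3.
Step 2. [L] L is the leading digit of a 7-digit sum of two 6-digit numbers; the final carry is exactly 1, so L=1.
Step 3. [col 1: M + N ≡ T (mod 10)] column 1 (M + N ≡ T (mod 10), carry-in 0) doesn't pin M yet; pick M=4 and continue, so M=4.
Step 4. [col 1: M + N ≡ T (mod 10)] in column 1 we have M+N≡T with carry-in 0; given M=4, N=3 and digits 1,3,4 already taken and all letters distinct, that pins T to 7 ⇒ T=7.
Step 5. [col 2: R + H ≡ T (mod 10)] column 2 (R + H ≡ T (mod 10), carry-in 0) doesn't pin H yet; pick H=2 and continue ⇒ H=2.
Step 6. [col 2: R + H ≡ T (mod 10)] column 2 reads R+H+carry(0)=T with H=2, T=7; with digits 1,2,3,4,7 already taken and all letters distinct, the only value for R is 5. So R=5.
Step 7. [col 4: U + N ≡ L (mod 10)] from column 4 (N=3, L=1, carry-in 0, digits 1,2,3,4,5,7 already taken and all letters distinct): U must equal 8 ⇒ U=8.
Step 8. [col 5: R + K ≡ S (mod 10)] column 5: given R=5, carry-in 1, and digits 1,2,3,4,5,7,8 already taken and all letters distinct, R+K≡S (mod 10) forces K=0, so K=0.
Step 9. [col 5: R + K ≡ S (mod 10)] column 5 reads R+K+carry(1)=S with R=5, K=0; with digits 0,1,2,3,4,5,7,8 already taken and all letters distinct, the only value for S is 6, so S=6.
Step 10. [col 6: B + H ≡ L (mod 10)] column 6: given H=2, L=1, carry-in 0, and digits 0,1,2,3,4,5,6,7,8 already taken and all letters distinct, B+H≡L (mod 10) forces B=9 ⇒ B=9.

Answer: B=9, H=2, K=0, L=1, M=4, N=3, R=5, S=6, T=7, U=8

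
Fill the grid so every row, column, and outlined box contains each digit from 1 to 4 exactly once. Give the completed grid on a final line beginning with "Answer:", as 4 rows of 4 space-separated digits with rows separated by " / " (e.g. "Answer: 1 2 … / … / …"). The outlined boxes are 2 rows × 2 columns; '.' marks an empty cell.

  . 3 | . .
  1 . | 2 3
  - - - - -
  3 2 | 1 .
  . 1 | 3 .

Step 1. [r3c4∈{4}] r3c4 is down to just 4 ⇒ r3c4=4.
Step 2. [r2c2∈{4}] nothing but 4 survives at r2c2. So r2c2=4.
Step 3. [r1c1∈{2}] nothing but 2 survives at r1c1 ⇒ r1c1=2.
Step 4. [r1c3∈{4}] only 4 remains possible at r1c3. So r1c3=4.
Step 5. [r4c4∈{2}] r4c4 has the single candidate 2 ⇒ r4c4=2.
Step 6. [r1c4∈{1}] r1c4 has the single candidate 1, so r1c4=1.
Step 7. [r4c1∈{4}] nothing but 4 survives at r4c1 ⇒ r4c1=4.

Answer: 2 3 4 1 / 1 4 2 3 / 3 2 1 4 / 4 1 3 2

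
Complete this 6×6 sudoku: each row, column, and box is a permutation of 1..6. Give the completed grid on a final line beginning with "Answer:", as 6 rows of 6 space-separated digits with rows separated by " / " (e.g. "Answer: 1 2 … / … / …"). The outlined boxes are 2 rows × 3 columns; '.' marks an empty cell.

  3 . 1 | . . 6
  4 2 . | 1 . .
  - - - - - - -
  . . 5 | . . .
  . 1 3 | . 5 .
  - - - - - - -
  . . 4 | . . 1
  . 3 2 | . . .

Step 1. [r3c5∈{1,2,3,4,6}] 1 has one home in row 3: r3c5 ⇒ r3c5=1.
Step 2. [r2c6∈{3,5}] in row 2, 5 fits only at r2c6. So r2c6=5.
Step 3. [r6c6∈{4}] only 4 remains possible at r6c6. So r6c6=4.
Step 4. [r4c4∈{2,4,6}] across row 4, 4 lands solely at r4c4. So r4c4=4.
Step 5. [r3c4∈{2,3,6}] box 4 places 6 nowhere but r3c4 ⇒ r3c4=6.
Step 6. [r5c2∈{5,6}] 6 has one home in col 2: r5c2 ⇒ r5c2=6.
Step 7. [r5c4∈{2,3,5}] in col 4, 3 fits only at r5c4 ⇒ r5c4=3.
Step 8. [r3c1∈{2}] r3c1 is down to just 2, so r3c1=2.
Step 9. [r6c1∈{1,5}] r6c1 is the only open cell in row 6 admitting 1. So r6c1=1.
Step 10. [r5c5∈{2}] r5c5's peers cover all but 2, so r5c5=2.
Step 11. [r4c6∈{2}] only 2 remains possible at r4c6. So r4c6=2.
Step 12. [r6c5∈{6}] r6c5 has the single candidate 6 ⇒ r6c5=6.
Step 13. [r2c5∈{3}] r2c5 is down to just 3 ⇒ r2c5=3.
Step 14. [r3c2∈{4}] r3c2 has the single candidate 4. So r3c2=4.
Step 15. [r4c1∈{6}] r4c1 is down to just 6 ⇒ r4c1=6.
Step 16. [r1c2∈{5}] r1c2's peers cover all but 5 ⇒ r1c2=5.
Step 17. [r3c6∈{3}] r3c6 is down to just 3, so r3c6=3.
Step 18. [r5c1∈{5}] r5c1 has the single candidate 5, so r5c1=5.
Step 19. [r1c4∈{2}] nothing but 2 survives at r1c4. So r1c4=2.
Step 20. [r2c3∈{6}] r2c3 is down to just 6, so r2c3=6.
Step 21. [r6c4∈{5}] only 5 remains possible at r6c4 ⇒ r6c4=5.
Step 22. [r1c5∈{4}] nothing but 4 survives at r1c5. So r1c5=4.

Answer: 3 5 1 2 4 6 / 4 2 6 1 3 5 / 2 4 5 6 1 3 / 6 1 3 4 5 2 / 5 6 4 3 2 1 / 1 3 2 5 6 4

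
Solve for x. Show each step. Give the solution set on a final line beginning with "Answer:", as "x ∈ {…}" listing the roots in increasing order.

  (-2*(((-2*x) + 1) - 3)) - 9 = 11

Step 1. [(-2*(((-2*x) + 1) - 3)) - 9 = 11] 9 comes off first (add 9) ⇒ sub: -2*(((-2*x) + 1) - 3) = 20.
Step 2. [-2*(((-2*x) + 1) - 3) = 20] LHS = -2·(…); ÷-2 both sides, so div: ((-2*x) + 1) - 3 = -10.
Step 3. [((-2*x) + 1) - 3 = -10] 3 comes off first (add 3) ⇒ sub: (-2*x) + 1 = -7.
Step 4. [(-2*x) + 1 = -7] the outer +1 inverts by subtracting 1, so sub: -2*x = -8.
Step 5. [-2*x = -8] divide by the outer -2, so div: x = 4.

Answer: x ∈ {4}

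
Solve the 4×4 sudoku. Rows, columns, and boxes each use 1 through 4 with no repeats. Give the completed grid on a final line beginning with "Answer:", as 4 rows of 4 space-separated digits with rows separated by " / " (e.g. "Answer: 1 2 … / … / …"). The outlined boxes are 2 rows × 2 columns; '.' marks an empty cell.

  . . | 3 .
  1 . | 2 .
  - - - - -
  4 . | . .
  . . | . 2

Step 1. [r3c3∈{1}] only 1 remains possible at r3c3 ⇒ r3c3=1.
Step 2. [r2c2∈{3,4}] in row 2, 3 fits only at r2c2. So r2c2=3.
Step 3. [r1c2∈{2,4}] col 2 places 4 nowhere but r1c2, so r1c2=4.
Step 4. [r1c1∈{2}] r1c1 is down to just 2 ⇒ r1c1=2.
Step 5. [r4c1∈{3}] nothing but 3 survives at r4c1 ⇒ r4c1=3.
Step 6. [r1c4∈{1}] nothing but 1 survives at r1c4, so r1c4=1.
Step 7. [r4c2∈{1}] only 1 remains possible at r4c2 ⇒ r4c2=1.
Step 8. [r4c3∈{4}] r4c3's peers cover all but 4, so r4c3=4.
Step 9. [r2c4∈{4}] r2c4's peers cover all but 4 ⇒ r2c4=4.
Step 10. [r3c2∈{2}] r3c2 has the single candidate 2 ⇒ r3c2=2.
Step 11. [r3c4∈{3}] r3c4 has the single candidate 3. So r3c4=3.

Answer: 2 4 3 1 / 1 3 2 4 / 4 2 1 3 / 3 1 4 2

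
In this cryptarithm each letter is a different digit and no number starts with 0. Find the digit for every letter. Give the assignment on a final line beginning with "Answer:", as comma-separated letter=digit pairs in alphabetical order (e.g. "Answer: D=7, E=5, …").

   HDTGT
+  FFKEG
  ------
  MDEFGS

Step 1. [col 1: T + G ≡ S (mod 10)] several values work for T in column 1 (T + G ≡ S (mod 10), carry-in 0); try T=6. So T=6.
Step 2. [M] the sum has 6 digits but both addends have 5; that extra leading digit M is the final carry, namely 1, so M=1.
Step 3. [col 1: T + G ≡ S (mod 10)] column 1 (T + G ≡ S (mod 10), carry-in 0) doesn't pin S yet; pick S=4 and continue, so S=4.
Step 4. [col 1: T + G ≡ S (mod 10)] in column 1 we have T+G≡S with carry-in 0; given T=6, S=4 and digits 1,4,6 already taken and all letters distinct, that pins G to 8. So G=8.
Step 5. [col 2: G + E ≡ G (mod 10)] from column 2 (G=8, carry-in 1, digits 1,4,6,8 already taken and all letters distinct): E must equal 9, so E=9.
Step 6. [col 3: T + K ≡ F (mod 10)] K=0 is one option consistent with column 3 (T + K ≡ F (mod 10), carry-in 1) — take it ⇒ K=0.
Step 7. [col 3: T + K ≡ F (mod 10)] from column 3 (T=6, K=0, carry-in 1, digits 0,1,4,6,8,9 already taken and all letters distinct): F must equal 7 ⇒ F=7.
Step 8. [col 4: D + F ≡ E (mod 10)] column 4: given F=7, E=9, carry-in 0, and digits 0,1,4,6,7,8,9 already taken and all letters distinct, D+F≡E (mod 10) forces D=2, so D=2.
Step 9. [col 5: H + F ≡ D (mod 10)] in column 5 we have H+F≡D with carry-in 0; given F=7, D=2 and digits 0,1,2,4,6,7,8,9 already taken and all letters distinct, that pins H to 5, so H=5.

Answer: D=2, E=9, F=7, G=8, H=5, K=0, M=1, S=4, T=6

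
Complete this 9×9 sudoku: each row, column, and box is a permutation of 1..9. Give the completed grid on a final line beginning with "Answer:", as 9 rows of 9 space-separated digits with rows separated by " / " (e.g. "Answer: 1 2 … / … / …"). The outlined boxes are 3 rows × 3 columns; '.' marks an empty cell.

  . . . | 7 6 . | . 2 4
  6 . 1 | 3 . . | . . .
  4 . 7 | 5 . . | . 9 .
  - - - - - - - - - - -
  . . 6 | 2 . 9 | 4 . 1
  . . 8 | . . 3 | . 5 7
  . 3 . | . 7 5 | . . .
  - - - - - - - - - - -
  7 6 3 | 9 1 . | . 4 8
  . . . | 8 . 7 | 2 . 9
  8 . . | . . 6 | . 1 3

Step 1. [r5c5∈{4}] only 4 remains possible at r5c5, so r5c5=4.
Step 2. [r6c3∈{2,4,9}] r6c3 is the only open cell in row 6 admitting 4 ⇒ r6c3=4.
Step 3. [r8c3∈{5}] r8c3's peers cover all but 5. So r8c3=5.
Step 4. [r1c3∈{9}] r1c3 has the single candidate 9 ⇒ r1c3=9.
Step 5. [r3c7∈{1,3,6,8}] across row 3, 3 lands solely at r3c7 ⇒ r3c7=3.
Step 6. [r3c6∈{1,2,8}] row 3 places 1 nowhere but r3c6. So r3c6=1.
Step 7. [r1c6∈{8}] r1c6's peers cover all but 8 ⇒ r1c6=8.
Step 8. [r1c2∈{5}] only 5 remains possible at r1c2. So r1c2=5.
Step 9. [r3c5∈{2}] nothing but 2 survives at r3c5. So r3c5=2.
Step 10. [r9c2∈{2,4,9}] 9 has one home in row 9: r9c2, so r9c2=9.
Step 11. [r8c1∈{1}] r8c1's peers cover all but 1. So r8c1=1.
Step 12. [r9c7∈{5,7}] across row 9, 7 lands solely at r9c7. So r9c7=7.
Step 13. [r2c2∈{2,8}] in row 2, 2 fits only at r2c2 ⇒ r2c2=2.
Step 14. [r6c9∈{2,6}] in col 9, 2 fits only at r6c9 ⇒ r6c9=2.
Step 15. [r6c1∈{9}] r6c1's peers cover all but 9. So r6c1=9.
Step 16. [r6c4∈{1,6}] 1 has one home in row 6: r6c4 ⇒ r6c4=1.
Step 17. [r8c8∈{6}] r8c8 is down to just 6 ⇒ r8c8=6.
Step 18. [r6c8∈{8}] r6c8 has the single candidate 8, so r6c8=8.
Step 19. [r7c7∈{5}] only 5 remains possible at r7c7, so r7c7=5.
Step 20. [r5c7∈{6,9}] in row 5, 9 fits only at r5c7. So r5c7=9.
Step 21. [r9c3∈{2}] r9c3 is down to just 2. So r9c3=2.
Step 22. [r2c5∈{9}] r2c5 has the single candidate 9 ⇒ r2c5=9.
Step 23. [r3c2∈{8}] r3c2's peers cover all but 8. So r3c2=8.
Step 24. [r2c9∈{5}] nothing but 5 survives at r2c9. So r2c9=5.
Step 25. [r5c4∈{6}] r5c4 is down to just 6, so r5c4=6.
Step 26. [r9c4∈{4}] nothing but 4 survives at r9c4. So r9c4=4.
Step 27. [r4c5∈{8}] nothing but 8 survives at r4c5. So r4c5=8.
Step 28. [r5c1∈{2}] r5c1 is down to just 2. So r5c1=2.
Step 29. [r4c2∈{7}] r4c2's peers cover all but 7 ⇒ r4c2=7.
Step 30. [r2c6∈{4}] r2c6 is down to just 4. So r2c6=4.
Step 31. [r3c9∈{6}] r3c9 has the single candidate 6. So r3c9=6.
Step 32. [r1c7∈{1}] r1c7 has the single candidate 1, so r1c7=1.
Step 33. [r7c6∈{2}] r7c6 has the single candidate 2. So r7c6=2.
Step 34. [r4c1∈{5}] r4c1 is down to just 5. So r4c1=5.
Step 35. [r9c5∈{5}] r9c5 is down to just 5. So r9c5=5.
Step 36. [r1c1∈{3}] r1c1 is down to just 3. So r1c1=3.
Step 37. [r8c2∈{4}] r8c2 has the single candidate 4, so r8c2=4.
Step 38. [r2c7∈{8}] r2c7 is down to just 8, so r2c7=8.
Step 39. [r8c5∈{3}] r8c5 has the single candidate 3, so r8c5=3.
Step 40. [r4c8∈{3}] r4c8's peers cover all but 3. So r4c8=3.
Step 41. [r6c7∈{6}] nothing but 6 survives at r6c7. So r6c7=6.
Step 42. [r2c8∈{7}] r2c8's peers cover all but 7. So r2c8=7.
Step 43. [r5c2∈{1}] r5c2 has the single candidate 1 ⇒ r5c2=1.

Answer: 3 5 9 7 6 8 1 2 4 / 6 2 1 3 9 4 8 7 5 / 4 8 7 5 2 1 3 9 6 / 5 7 6 2 8 9 4 3 1 / 2 1 8 6 4 3 9 5 7 / 9 3 4 1 7 5 6 8 2 / 7 6 3 9 1 2 5 4 8 / 1 4 5 8 3 7 2 6 9 / 8 9 2 4 5 6 7 1 3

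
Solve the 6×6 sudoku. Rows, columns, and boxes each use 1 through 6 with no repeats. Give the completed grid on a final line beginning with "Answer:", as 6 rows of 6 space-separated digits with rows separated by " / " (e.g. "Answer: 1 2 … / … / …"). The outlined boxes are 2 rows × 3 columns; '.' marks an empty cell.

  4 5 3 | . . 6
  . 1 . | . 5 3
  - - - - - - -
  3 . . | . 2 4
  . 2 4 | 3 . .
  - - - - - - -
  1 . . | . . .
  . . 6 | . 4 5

Step 1. [r1c4∈{1,2}] r1c4 is the only open cell in row 1 admitting 2 ⇒ r1c4=2.
Step 2. [r3c4∈{1,5,6}] r3c4 is the only open cell in col 4 admitting 5, so r3c4=5.
Step 3. [r4c5∈{1,6}] across box 4, 6 lands solely at r4c5 ⇒ r4c5=6.
Step 4. [r2c3∈{2}] r2c3's peers cover all but 2, so r2c3=2.
Step 5. [r5c5∈{3}] nothing but 3 survives at r5c5, so r5c5=3.
Step 6. [r6c4∈{1}] r6c4 has the single candidate 1, so r6c4=1.
Step 7. [r1c5∈{1}] r1c5 is down to just 1 ⇒ r1c5=1.
Step 8. [r6c1∈{2}] r6c1's peers cover all but 2 ⇒ r6c1=2.
Step 9. [r5c6∈{2}] r5c6's peers cover all but 2. So r5c6=2.
Step 10. [r3c3∈{1}] r3c3 is down to just 1. So r3c3=1.
Step 11. [r5c2∈{4}] only 4 remains possible at r5c2, so r5c2=4.
Step 12. [r5c3∈{5}] r5c3 is down to just 5. So r5c3=5.
Step 13. [r4c6∈{1}] r4c6's peers cover all but 1 ⇒ r4c6=1.
Step 14. [r2c4∈{4}] nothing but 4 survives at r2c4 ⇒ r2c4=4.
Step 15. [r3c2∈{6}] r3c2's peers cover all but 6. So r3c2=6.
Step 16. [r2c1∈{6}] r2c1's peers cover all but 6 ⇒ r2c1=6.
Step 17. [r6c2∈{3}] r6c2 has the single candidate 3, so r6c2=3.
Step 18. [r4c1∈{5}] only 5 remains possible at r4c1 ⇒ r4c1=5.
Step 19. [r5c4∈{6}] nothing but 6 survives at r5c4, so r5c4=6.

Answer: 4 5 3 2 1 6 / 6 1 2 4 5 3 / 3 6 1 5 2 4 / 5 2 4 3 6 1 / 1 4 5 6 3 2 / 2 3 6 1 4 5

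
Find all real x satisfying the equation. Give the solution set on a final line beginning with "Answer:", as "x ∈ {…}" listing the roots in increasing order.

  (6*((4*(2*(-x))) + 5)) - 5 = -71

Step 1. [(6*((4*(2*(-x))) + 5)) - 5 = -71] peel the -5: add 5 from each side, so sub: 6*((4*(2*(-x))) + 5) = -66.
Step 2. [6*((4*(2*(-x))) + 5) = -66] 6 out front; divide by 6. So div: (4*(2*(-x))) + 5 = -11.
Step 3. [(4*(2*(-x))) + 5 = -11] +5 is outermost — subtract 5 both sides ⇒ sub: 4*(2*(-x)) = -16.
Step 4. [4*(2*(-x)) = -16] leading coefficient 4: divide by 4, so div: 2*(-x) = -4.
Step 5. [2*(-x) = -4] LHS = 2·(…); ÷2 both sides ⇒ div: -x = -2.
Step 6. [-x = -2] flip signs both sides. So neg: x = 2.

Answer: x ∈ {2}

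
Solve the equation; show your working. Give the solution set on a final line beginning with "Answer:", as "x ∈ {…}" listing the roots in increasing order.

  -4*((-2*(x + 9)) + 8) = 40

Step 1. [-4*((-2*(x + 9)) + 8) = 40] -4·(inner) — divide through by -4 ⇒ div: (-2*(x + 9)) + 8 = -10.
Step 2. [(-2*(x + 9)) + 8 = -10] +8 is outermost — subtract 8 both sides ⇒ sub: -2*(x + 9) = -18.
Step 3. [-2*(x + 9) = -18] leading coefficient -2: divide by -2 ⇒ div: x + 9 = 9.
Step 4. [x + 9 = 9] 9 comes off first (subtract 9) ⇒ sub: x = 0.

Answer: x ∈ {0}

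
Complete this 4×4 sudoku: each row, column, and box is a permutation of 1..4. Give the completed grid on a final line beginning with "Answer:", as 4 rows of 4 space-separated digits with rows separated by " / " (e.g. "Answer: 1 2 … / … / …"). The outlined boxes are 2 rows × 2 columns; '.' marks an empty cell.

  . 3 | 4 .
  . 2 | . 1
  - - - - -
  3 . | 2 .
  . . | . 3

Step 1. [r3c2∈{1,4}] r3c2 is the only open cell in row 3 admitting 1 ⇒ r3c2=1.
Step 2. [r4c2∈{4}] r4c2's peers cover all but 4. So r4c2=4.
Step 3. [r1c4∈{2}] r1c4 is down to just 2. So r1c4=2.
Step 4. [r2c3∈{3}] r2c3's peers cover all but 3. So r2c3=3.
Step 5. [r4c1∈{2}] r4c1's peers cover all but 2 ⇒ r4c1=2.
Step 6. [r3c4∈{4}] r3c4 is down to just 4, so r3c4=4.
Step 7. [r1c1∈{1}] r1c1 is down to just 1 ⇒ r1c1=1.
Step 8. [r2c1∈{4}] only 4 remains possible at r2c1, so r2c1=4.
Step 9. [r4c3∈{1}] r4c3's peers cover all but 1, so r4c3=1.

Answer: 1 3 4 2 / 4 2 3 1 / 3 1 2 4 / 2 4 1 3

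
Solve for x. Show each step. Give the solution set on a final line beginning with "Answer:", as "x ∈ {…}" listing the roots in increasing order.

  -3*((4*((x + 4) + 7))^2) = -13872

Step 1. [-3*((4*((x + 4) + 7))^2) = -13872] -3·(inner) — divide through by -3, so div: (4*((x + 4) + 7))^2 = 4624.
Step 2. [(4*((x + 4) + 7))^2 = 4624] LHS squared, RHS 4624 ≥ 0: apply √ (±) ⇒ sqrt: 4*((x + 4) + 7) = 68 or -68.
Step 3. [4*((x + 4) + 7) = 68 or -68] leading coefficient 4: divide by 4. So div: (x + 4) + 7 = 17 or -17.
Step 4. [(x + 4) + 7 = 17 or -17] peel the +7: subtract 7 from each side ⇒ sub: x + 4 = 10 or -24.
Step 5. [x + 4 = 10 or -24] 4 comes off first (subtract 4), so sub: x = 6 or -28.

Answer: x ∈ {-28, 6}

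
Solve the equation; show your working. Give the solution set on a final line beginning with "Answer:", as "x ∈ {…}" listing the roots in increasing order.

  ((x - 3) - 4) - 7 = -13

Step 1. [((x - 3) - 4) - 7 = -13] -7 is outermost — add 7 both sides, so sub: (x - 3) - 4 = -6.
Step 2. [(x - 3) - 4 = -6] add 4: x sits inside (… - 4), so sub: x - 3 = -2.
Step 3. [x - 3 = -2] the outer -3 inverts by adding 3. So sub: x = 1.

Answer: x ∈ {1}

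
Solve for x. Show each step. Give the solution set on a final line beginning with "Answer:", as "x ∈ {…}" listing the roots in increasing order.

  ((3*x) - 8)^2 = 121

Step 1. [((3*x) - 8)^2 = 121] √ both sides: 121 ≥ 0 gives two branches. So sqrt: (3*x) - 8 = 11 or -11.
Step 2. [(3*x) - 8 = 11 or -11] peel the -8: add 8 from each side, so sub: 3*x = 19 or -3.
Step 3. [3*x = 19 or -3] 3·(inner) — divide through by 3, so div: x = 19/3 or -1.

Answer: x ∈ {-1, 19/3}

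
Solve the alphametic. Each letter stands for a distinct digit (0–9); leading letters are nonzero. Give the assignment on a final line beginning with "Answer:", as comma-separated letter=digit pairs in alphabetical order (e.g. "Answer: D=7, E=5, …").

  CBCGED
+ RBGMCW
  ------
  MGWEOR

Step 1. [col 1: D + W ≡ R (mod 10)] no forcing yet in column 1 (carry-in 0); D=9 is free and consistent — try it. So D=9.
Step 2. [col 1: D + W ≡ R (mod 10)] R=5 is one option consistent with column 1 (D + W ≡ R (mod 10), carry-in 0) — take it, so R=5.
Step 3. [col 1: D + W ≡ R (mod 10)] column 1: given D=9, R=5, carry-in 0, and digits 5,9 already taken and all letters distinct, D+W≡R (mod 10) forces W=6, so W=6.
Step 4. [col 2: E + C ≡ O (mod 10)] E=0 is one option consistent with column 2 (E + C ≡ O (mod 10), carry-in 1) — take it, so E=0.
Step 5. [col 2: E + C ≡ O (mod 10)] C=3 is one option consistent with column 2 (E + C ≡ O (mod 10), carry-in 1) — take it. So C=3.
Step 6. [col 2: E + C ≡ O (mod 10)] from column 2 (E=0, C=3, carry-in 1, digits 0,3,5,6,9 already taken and all letters distinct): O must equal 4, so O=4.
Step 7. [col 3: G + M ≡ E (mod 10)] G=2 is one option consistent with column 3 (G + M ≡ E (mod 10), carry-in 0) — take it ⇒ G=2.
Step 8. [col 3: G + M ≡ E (mod 10)] from column 3 (G=2, E=0, carry-in 0, digits 0,2,3,4,5,6,9 already taken and all letters distinct): M must equal 8. So M=8.
Step 9. [col 5: B + B ≡ G (mod 10)] column 5: given G=2, carry-in 0, and digits 0,2,3,4,5,6,8,9 already taken and all letters distinct, B+B≡G (mod 10) forces B=1 ⇒ B=1.

Answer: B=1, C=3, D=9, E=0, G=2, M=8, O=4, R=5, W=6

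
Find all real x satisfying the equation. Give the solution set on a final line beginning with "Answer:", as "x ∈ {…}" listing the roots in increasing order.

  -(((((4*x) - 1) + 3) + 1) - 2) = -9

Step 1. [-(((((4*x) - 1) + 3) + 1) - 2) = -9] LHS negated; negate both sides. So neg: ((((4*x) - 1) + 3) + 1) - 2 = 9.
Step 2. [((((4*x) - 1) + 3) + 1) - 2 = 9] peel the -2: add 2 from each side ⇒ sub: (((4*x) - 1) + 3) + 1 = 11.
Step 3. [(((4*x) - 1) + 3) + 1 = 11] the outer +1 inverts by subtracting 1 ⇒ sub: ((4*x) - 1) + 3 = 10.
Step 4. [((4*x) - 1) + 3 = 10] +3 is outermost — subtract 3 both sides ⇒ sub: (4*x) - 1 = 7.
Step 5. [(4*x) - 1 = 7] 1 comes off first (add 1) ⇒ sub: 4*x = 8.
Step 6. [4*x = 8] leading coefficient 4: divide by 4. So div: x = 2.

Answer: x ∈ {2}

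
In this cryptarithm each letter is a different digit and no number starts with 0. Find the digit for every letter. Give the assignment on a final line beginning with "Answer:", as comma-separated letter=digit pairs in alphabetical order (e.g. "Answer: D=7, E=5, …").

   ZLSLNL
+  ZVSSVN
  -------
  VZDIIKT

Step 1. [col 1: L + N ≡ T (mod 10)] column 1 (L + N ≡ T (mod 10), carry-in 0) doesn't pin N yet; pick N=4 and continue ⇒ N=4.
Step 2. [V] the sum has 7 digits but both addends have 6; that extra leading digit V is the final carry, namely 1. So V=1.
Step 3. [col 1: L + N ≡ T (mod 10)] column 1 (L + N ≡ T (mod 10), carry-in 0) doesn't pin T yet; pick T=2 and continue. So T=2.
Step 4. [col 1: L + N ≡ T (mod 10)] column 1: given N=4, T=2, carry-in 0, and digits 1,2,4 already taken and all letters distinct, L+N≡T (mod 10) forces L=8. So L=8.
Step 5. [col 2: N + V ≡ K (mod 10)] from column 2 (N=4, V=1, carry-in 1, digits 1,2,4,8 already taken and all letters distinct): K must equal 6 ⇒ K=6.
Step 6. [col 3: L + S ≡ I (mod 10)] I=5 is one option consistent with column 3 (L + S ≡ I (mod 10), carry-in 0) — take it, so I=5.
Step 7. [col 3: L + S ≡ I (mod 10)] column 3: given L=8, I=5, carry-in 0, and digits 1,2,4,5,6,8 already taken and all letters distinct, L+S≡I (mod 10) forces S=7. So S=7.
Step 8. [col 5: L + V ≡ D (mod 10)] from column 5 (L=8, V=1, carry-in 1, digits 1,2,4,5,6,7,8 already taken and all letters distinct): D must equal 0, so D=0.
Step 9. [col 6: Z + Z ≡ Z (mod 10)] from column 6 (nothing yet, carry-in 1, digits 0,1,2,4,5,6,7,8 already taken and all letters distinct): Z must equal 9 ⇒ Z=9.

Answer: D=0, I=5, K=6, L=8, N=4, S=7, T=2, V=1, Z=9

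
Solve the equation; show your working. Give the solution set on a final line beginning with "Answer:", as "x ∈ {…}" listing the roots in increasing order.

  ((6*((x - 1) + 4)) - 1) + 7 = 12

Step 1. [((6*((x - 1) + 4)) - 1) + 7 = 12] the outer +7 inverts by subtracting 7. So sub: (6*((x - 1) + 4)) - 1 = 5.
Step 2. [(6*((x - 1) + 4)) - 1 = 5] -1 is outermost — add 1 both sides, so sub: 6*((x - 1) + 4) = 6.
Step 3. [6*((x - 1) + 4) = 6] divide by the outer 6. So div: (x - 1) + 4 = 1.
Step 4. [(x - 1) + 4 = 1] the outer +4 inverts by subtracting 4, so sub: x - 1 = -3.
Step 5. [x - 1 = -3] -1 is outermost — add 1 both sides. So sub: x = -2.

Answer: x ∈ {-2}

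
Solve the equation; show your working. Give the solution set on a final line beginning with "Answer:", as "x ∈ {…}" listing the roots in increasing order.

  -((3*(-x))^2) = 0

Step 1. [-((3*(-x))^2) = 0] leading − — multiply by −1 ⇒ neg: (3*(-x))^2 = 0.
Step 2. [(3*(-x))^2 = 0] √ both sides: 0 ≥ 0 gives two branches, so sqrt: 3*(-x) = 0.
Step 3. [3*(-x) = 0] 3·(inner) — divide through by 3, so div: -x = 0.
Step 4. [-x = 0] leading − — multiply by −1, so neg: x = 0.

Answer: x ∈ {0}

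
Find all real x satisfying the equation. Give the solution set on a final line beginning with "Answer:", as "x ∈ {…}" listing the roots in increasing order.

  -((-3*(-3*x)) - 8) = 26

Step 1. [-((-3*(-3*x)) - 8) = 26] LHS negated; negate both sides ⇒ neg: (-3*(-3*x)) - 8 = -26.
Step 2. [(-3*(-3*x)) - 8 = -26] add 8: x sits inside (… - 8), so sub: -3*(-3*x) = -18.
Step 3. [-3*(-3*x) = -18] divide by the outer -3, so div: -3*x = 6.
Step 4. [-3*x = 6] divide by the outer -3, so div: x = -2.

Answer: x ∈ {-2}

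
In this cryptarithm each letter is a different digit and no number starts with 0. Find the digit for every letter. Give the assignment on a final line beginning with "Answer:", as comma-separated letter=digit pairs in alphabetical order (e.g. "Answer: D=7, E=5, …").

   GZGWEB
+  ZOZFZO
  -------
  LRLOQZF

Step 1. [L] adding two 6-digit numbers gives at most 6+1 digits, and here it does — L is that final carry and must be 1. So L=1.
Step 2. [col 1: B + O ≡ F (mod 10)] column 1 (B + O ≡ F (mod 10), carry-in 0) doesn't pin O yet; pick O=4 and continue ⇒ O=4.
Step 3. [col 1: B + O ≡ F (mod 10)] several values work for F in column 1 (B + O ≡ F (mod 10), carry-in 0); try F=7 ⇒ F=7.
Step 4. [col 1: B + O ≡ F (mod 10)] column 1: given O=4, F=7, carry-in 0, and digits 1,4,7 already taken and all letters distinct, B+O≡F (mod 10) forces B=3 ⇒ B=3.
Step 5. [col 2: E + Z ≡ Z (mod 10)] column 2: given nothing yet, carry-in 0, and digits 1,3,4,7 already taken and all letters distinct, E+Z≡Z (mod 10) forces E=0. So E=0.
Step 6. [col 2: E + Z ≡ Z (mod 10)] Z=6 is one option consistent with column 2 (E + Z ≡ Z (mod 10), carry-in 0) — take it ⇒ Z=6.
Step 7. [col 3: W + F ≡ Q (mod 10)] Q=9 is one option consistent with column 3 (W + F ≡ Q (mod 10), carry-in 0) — take it, so Q=9.
Step 8. [col 3: W + F ≡ Q (mod 10)] column 3 reads W+F+carry(0)=Q with F=7, Q=9; with digits 0,1,3,4,6,7,9 already taken and all letters distinct, the only value for W is 2. So W=2.
Step 9. [col 4: G + Z ≡ O (mod 10)] column 4 reads G+Z+carry(0)=O with Z=6, O=4; with digits 0,1,2,3,4,6,7,9 already taken and all letters distinct, the only value for G is 8, so G=8.
Step 10. [col 6: G + Z ≡ R (mod 10)] in column 6 we have G+Z≡R with carry-in 1; given G=8, Z=6 and digits 0,1,2,3,4,6,7,8,9 already taken and all letters distinct, that pins R to 5. So R=5.

Answer: B=3, E=0, F=7, G=8, L=1, O=4, Q=9, R=5, W=2, Z=6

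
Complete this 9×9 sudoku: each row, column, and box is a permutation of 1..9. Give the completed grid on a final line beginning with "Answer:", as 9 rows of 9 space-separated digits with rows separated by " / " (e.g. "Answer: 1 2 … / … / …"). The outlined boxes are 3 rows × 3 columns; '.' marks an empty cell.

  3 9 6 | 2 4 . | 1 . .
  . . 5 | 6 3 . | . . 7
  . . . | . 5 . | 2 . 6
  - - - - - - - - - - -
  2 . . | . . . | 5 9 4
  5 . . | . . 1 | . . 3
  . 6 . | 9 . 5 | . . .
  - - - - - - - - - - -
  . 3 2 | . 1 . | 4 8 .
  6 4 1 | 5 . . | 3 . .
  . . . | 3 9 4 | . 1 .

Step 1. [r7c4∈{7}] only 7 remains possible at r7c4 ⇒ r7c4=7.
Step 2. [r4c4∈{8}] r4c4 has the single candidate 8, so r4c4=8.
Step 3. [r4c2∈{1,7}] in row 4, 1 fits only at r4c2. So r4c2=1.
Step 4. [r8c6∈{2,8}] across col 6, 2 lands solely at r8c6 ⇒ r8c6=2.
Step 5. [r5c8∈{2,6,7}] 6 has one home in col 8: r5c8 ⇒ r5c8=6.
Step 6. [r6c3∈{3,4,7,8}] across row 6, 3 lands solely at r6c3. So r6c3=3.
Step 7. [r4c3∈{7}] only 7 remains possible at r4c3. So r4c3=7.
Step 8. [r5c2∈{8}] only 8 remains possible at r5c2. So r5c2=8.
Step 9. [r5c7∈{7}] only 7 remains possible at r5c7. So r5c7=7.
Step 10. [r2c1∈{1,4,8}] across row 2, 1 lands solely at r2c1. So r2c1=1.
Step 11. [r7c9∈{5,9}] in row 7, 5 fits only at r7c9 ⇒ r7c9=5.
Step 12. [r3c6∈{7,8,9}] 9 has one home in row 3: r3c6. So r3c6=9.
Step 13. [r1c9∈{8}] r1c9 is down to just 8 ⇒ r1c9=8.
Step 14. [r6c8∈{2}] r6c8's peers cover all but 2 ⇒ r6c8=2.
Step 15. [r3c2∈{7}] r3c2 is down to just 7. So r3c2=7.
Step 16. [r6c1∈{4}] r6c1's peers cover all but 4, so r6c1=4.
Step 17. [r3c1∈{8}] r3c1 has the single candidate 8, so r3c1=8.
Step 18. [r4c6∈{3,6}] r4c6 is the only open cell in row 4 admitting 3 ⇒ r4c6=3.
Step 19. [r3c3∈{4}] r3c3's peers cover all but 4, so r3c3=4.
Step 20. [r2c7∈{9}] r2c7 has the single candidate 9 ⇒ r2c7=9.
Step 21. [r5c4∈{4}] r5c4 has the single candidate 4. So r5c4=4.
Step 22. [r5c5∈{2}] nothing but 2 survives at r5c5, so r5c5=2.
Step 23. [r9c1∈{7}] r9c1 has the single candidate 7, so r9c1=7.
Step 24. [r3c4∈{1}] r3c4 has the single candidate 1. So r3c4=1.
Step 25. [r7c1∈{9}] nothing but 9 survives at r7c1 ⇒ r7c1=9.
Step 26. [r8c8∈{7}] only 7 remains possible at r8c8, so r8c8=7.
Step 27. [r3c8∈{3}] only 3 remains possible at r3c8. So r3c8=3.
Step 28. [r5c3∈{9}] only 9 remains possible at r5c3 ⇒ r5c3=9.
Step 29. [r6c9∈{1}] r6c9 has the single candidate 1 ⇒ r6c9=1.
Step 30. [r7c6∈{6}] r7c6 is down to just 6 ⇒ r7c6=6.
Step 31. [r9c9∈{2}] r9c9 has the single candidate 2, so r9c9=2.
Step 32. [r1c8∈{5}] only 5 remains possible at r1c8, so r1c8=5.
Step 33. [r9c3∈{8}] only 8 remains possible at r9c3. So r9c3=8.
Step 34. [r6c5∈{7}] r6c5 is down to just 7, so r6c5=7.
Step 35. [r4c5∈{6}] r4c5 is down to just 6. So r4c5=6.
Step 36. [r1c6∈{7}] r1c6's peers cover all but 7. So r1c6=7.
Step 37. [r9c7∈{6}] nothing but 6 survives at r9c7 ⇒ r9c7=6.
Step 38. [r2c8∈{4}] only 4 remains possible at r2c8 ⇒ r2c8=4.
Step 39. [r8c5∈{8}] nothing but 8 survives at r8c5 ⇒ r8c5=8.
Step 40. [r2c6∈{8}] r2c6 is down to just 8. So r2c6=8.
Step 41. [r2c2∈{2}] only 2 remains possible at r2c2, so r2c2=2.
Step 42. [r9c2∈{5}] only 5 remains possible at r9c2, so r9c2=5.
Step 43. [r8c9∈{9}] only 9 remains possible at r8c9 ⇒ r8c9=9.
Step 44. [r6c7∈{8}] r6c7 is down to just 8 ⇒ r6c7=8.

Answer: 3 9 6 2 4 7 1 5 8 / 1 2 5 6 3 8 9 4 7 / 8 7 4 1 5 9 2 3 6 / 2 1 7 8 6 3 5 9 4 / 5 8 9 4 2 1 7 6 3 / 4 6 3 9 7 5 8 2 1 / 9 3 2 7 1 6 4 8 5 / 6 4 1 5 8 2 3 7 9 / 7 5 8 3 9 4 6 1 2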